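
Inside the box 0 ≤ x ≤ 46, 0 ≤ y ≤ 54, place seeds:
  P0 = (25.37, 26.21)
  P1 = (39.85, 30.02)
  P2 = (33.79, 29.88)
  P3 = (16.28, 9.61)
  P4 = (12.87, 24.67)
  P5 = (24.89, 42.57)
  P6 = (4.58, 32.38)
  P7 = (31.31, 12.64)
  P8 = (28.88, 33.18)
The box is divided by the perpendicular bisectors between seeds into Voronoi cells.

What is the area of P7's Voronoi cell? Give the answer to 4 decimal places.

Area of P7's cell: 419.6094

1. box [0,46]×[0,54]: [(0, 0) (46, 0) (46, 54) (0, 54)]
2. ⊥bis P7·P0 via (28.34,19.425): [(0, 7.0197) (0, 0) (46, 0) (46, 27.1553)]  |A|=786.0259
3. ⊥bis P7·P1 via (35.58,21.33): [(34.2194, 21.9986) (0, 7.0197) (0, 0) (46, 0) (46, 16.2099)]  |A|=721.5541
4. ⊥bis P7·P2 via (32.55,21.26): [(37.0357, 20.6147) (32.5365, 21.2619) (0, 7.0197) (0, 0) (46, 0) (46, 16.2099)]  |A|=719.3524
5. ⊥bis P7·P3 via (23.795,11.125): [(37.0357, 20.6147) (32.5365, 21.2619) (22.626, 16.9238) (26.0378, 0) (46, 0) (46, 16.2099)]  |A|=419.6094
6. ⊥bis P7·P4 via (22.09,18.655): [(37.0357, 20.6147) (32.5365, 21.2619) (22.626, 16.9238) (26.0378, 0) (46, 0) (46, 16.2099)]  |A|=419.6094
7. ⊥bis P7·P5 via (28.1,27.605): [(37.0357, 20.6147) (32.5365, 21.2619) (22.626, 16.9238) (26.0378, 0) (46, 0) (46, 16.2099)]  |A|=419.6094
8. ⊥bis P7·P6 via (17.945,22.51): [(37.0357, 20.6147) (32.5365, 21.2619) (22.626, 16.9238) (26.0378, 0) (46, 0) (46, 16.2099)]  |A|=419.6094
9. ⊥bis P7·P8 via (30.095,22.91): [(37.0357, 20.6147) (32.5365, 21.2619) (22.626, 16.9238) (26.0378, 0) (46, 0) (46, 16.2099)]  |A|=419.6094
10. canonical 6-gon: [(37.0357, 20.6147) (32.5365, 21.2619) (22.626, 16.9238) (26.0378, 0) (46, 0) (46, 16.2099)]
11. shoelace: 419.6094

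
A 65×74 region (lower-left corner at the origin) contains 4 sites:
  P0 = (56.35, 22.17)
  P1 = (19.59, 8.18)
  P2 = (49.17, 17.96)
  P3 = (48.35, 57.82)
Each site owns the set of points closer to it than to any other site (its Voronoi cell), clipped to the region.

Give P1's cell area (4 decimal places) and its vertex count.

Area of P1's cell: 1417.7193 (4 vertices)

1. box [0,65]×[0,74]: [(0, 0) (65, 0) (65, 74) (0, 74)]
2. ⊥bis P1·P0 via (37.97,15.175): [(0, 0) (43.7453, 0) (15.5826, 74) (0, 74)]  |A|=2195.1296
3. ⊥bis P1·P2 via (34.38,13.07): [(0, 0) (38.7013, 0) (14.2348, 74) (0, 74)]  |A|=1958.6359
4. ⊥bis P1·P3 via (33.97,33): [(0, 52.6812) (0, 0) (38.7013, 0) (26.3264, 37.4285)]  |A|=1417.7193
5. canonical 4-gon: [(0, 52.6812) (0, 0) (38.7013, 0) (26.3264, 37.4285)]
6. shoelace: 1417.7193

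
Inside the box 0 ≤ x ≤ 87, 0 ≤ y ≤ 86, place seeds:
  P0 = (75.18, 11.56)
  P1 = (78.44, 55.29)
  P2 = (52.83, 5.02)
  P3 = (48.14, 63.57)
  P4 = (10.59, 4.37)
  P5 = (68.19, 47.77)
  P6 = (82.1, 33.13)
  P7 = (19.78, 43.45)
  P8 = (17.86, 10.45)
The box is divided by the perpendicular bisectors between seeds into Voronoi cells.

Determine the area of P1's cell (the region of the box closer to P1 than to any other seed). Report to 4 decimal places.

Area of P1's cell: 732.6035

1. box [0,87]×[0,86]: [(0, 0) (87, 0) (87, 86) (0, 86)]
2. ⊥bis P1·P0 via (76.81,33.425): [(0, 39.1511) (87, 32.6654) (87, 86) (0, 86)]  |A|=4357.9861
3. ⊥bis P1·P2 via (65.635,30.155): [(0, 63.5927) (56.2005, 34.9614) (87, 32.6654) (87, 86) (0, 86)]  |A|=3671.1706
4. ⊥bis P1·P3 via (63.29,59.43): [(56.5955, 34.932) (87, 32.6654) (87, 86) (70.5507, 86)]  |A|=1230.8235
5. ⊥bis P1·P4 via (44.515,29.83): [(56.5955, 34.932) (87, 32.6654) (87, 86) (70.5507, 86)]  |A|=1230.8235
6. ⊥bis P1·P5 via (73.315,51.53): [(64.4377, 63.63) (87, 32.8769) (87, 86) (70.5507, 86)]  |A|=783.2741
7. ⊥bis P1·P6 via (80.27,44.21): [(64.4377, 63.63) (78.8566, 43.9766) (87, 45.3215) (87, 86) (70.5507, 86)]  |A|=732.6035
8. ⊥bis P1·P7 via (49.11,49.37): [(64.4377, 63.63) (78.8566, 43.9766) (87, 45.3215) (87, 86) (70.5507, 86)]  |A|=732.6035
9. ⊥bis P1·P8 via (48.15,32.87): [(64.4377, 63.63) (78.8566, 43.9766) (87, 45.3215) (87, 86) (70.5507, 86)]  |A|=732.6035
10. canonical 5-gon: [(64.4377, 63.63) (78.8566, 43.9766) (87, 45.3215) (87, 86) (70.5507, 86)]
11. shoelace: 732.6035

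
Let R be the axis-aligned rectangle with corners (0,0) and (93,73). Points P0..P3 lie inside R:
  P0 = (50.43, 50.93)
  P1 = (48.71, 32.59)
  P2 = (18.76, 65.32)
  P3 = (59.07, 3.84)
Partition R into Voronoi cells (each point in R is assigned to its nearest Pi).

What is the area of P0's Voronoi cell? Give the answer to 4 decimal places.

1. box [0,93]×[0,73]: [(0, 0) (93, 0) (93, 73) (0, 73)]
2. ⊥bis P0·P1 via (49.57,41.76): [(0, 46.4089) (93, 37.687) (93, 73) (0, 73)]  |A|=2878.5437
3. ⊥bis P0·P2 via (34.595,58.125): [(28.0751, 43.7759) (93, 37.687) (93, 73) (41.3538, 73)]  |A|=1901.0046
4. ⊥bis P0·P3 via (54.75,27.385): [(28.0751, 43.7759) (93, 37.687) (93, 73) (41.3538, 73)]  |A|=1901.0046
5. canonical 4-gon: [(28.0751, 43.7759) (93, 37.687) (93, 73) (41.3538, 73)]
6. shoelace: 1901.0046

Area of P0's cell: 1901.0046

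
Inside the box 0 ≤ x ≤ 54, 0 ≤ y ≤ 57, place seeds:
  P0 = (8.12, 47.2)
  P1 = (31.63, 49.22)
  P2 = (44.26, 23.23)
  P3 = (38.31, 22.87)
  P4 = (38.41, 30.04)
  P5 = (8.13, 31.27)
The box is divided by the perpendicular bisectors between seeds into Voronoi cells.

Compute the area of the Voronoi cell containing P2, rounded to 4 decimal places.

Area of P2's cell: 391.8460

1. box [0,54]×[0,57]: [(0, 0) (54, 0) (54, 57) (0, 57)]
2. ⊥bis P2·P0 via (26.19,35.215): [(2.8335, 0) (54, 0) (54, 57) (40.639, 57)]  |A|=1839.0338
3. ⊥bis P2·P1 via (37.945,36.225): [(21.5877, 28.2761) (2.8335, 0) (54, 0) (54, 44.027)]  |A|=1436.9018
4. ⊥bis P2·P3 via (41.285,23.05): [(40.4152, 37.4254) (42.6796, 0) (54, 0) (54, 44.027)]  |A|=510.8835
5. ⊥bis P2·P4 via (41.335,26.635): [(41.0813, 26.417) (42.6796, 0) (54, 0) (54, 37.5146)]  |A|=391.846
6. ⊥bis P2·P5 via (26.195,27.25): [(41.0813, 26.417) (42.6796, 0) (54, 0) (54, 37.5146)]  |A|=391.846
7. canonical 4-gon: [(41.0813, 26.417) (42.6796, 0) (54, 0) (54, 37.5146)]
8. shoelace: 391.846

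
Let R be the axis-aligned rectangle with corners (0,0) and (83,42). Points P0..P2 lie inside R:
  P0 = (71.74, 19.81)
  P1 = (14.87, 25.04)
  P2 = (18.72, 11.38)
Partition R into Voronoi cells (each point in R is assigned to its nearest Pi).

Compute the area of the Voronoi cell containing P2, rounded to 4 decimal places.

1. box [0,83]×[0,42]: [(0, 0) (83, 0) (83, 42) (0, 42)]
2. ⊥bis P2·P0 via (45.23,15.595): [(0, 0) (47.7096, 0) (41.0317, 42) (0, 42)]  |A|=1863.5662
3. ⊥bis P2·P1 via (16.795,18.21): [(0, 13.4764) (0, 0) (47.7096, 0) (43.6125, 25.7684)]  |A|=908.5685
4. canonical 4-gon: [(0, 13.4764) (0, 0) (47.7096, 0) (43.6125, 25.7684)]
5. shoelace: 908.5685

Area of P2's cell: 908.5685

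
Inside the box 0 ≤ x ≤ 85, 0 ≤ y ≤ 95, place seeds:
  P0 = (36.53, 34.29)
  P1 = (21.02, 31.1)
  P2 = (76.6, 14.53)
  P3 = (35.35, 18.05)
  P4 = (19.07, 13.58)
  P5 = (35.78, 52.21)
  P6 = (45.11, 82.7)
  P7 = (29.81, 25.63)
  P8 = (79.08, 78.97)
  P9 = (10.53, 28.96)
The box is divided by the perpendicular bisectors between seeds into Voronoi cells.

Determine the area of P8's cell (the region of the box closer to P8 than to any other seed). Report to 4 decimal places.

1. box [0,85]×[0,95]: [(0, 0) (85, 0) (85, 95) (0, 95)]
2. ⊥bis P8·P0 via (57.805,56.63): [(85, 30.7314) (85, 95) (17.5142, 95)]  |A|=2168.6058
3. ⊥bis P8·P1 via (50.05,55.035): [(85, 30.7314) (85, 95) (17.5142, 95)]  |A|=2168.6058
4. ⊥bis P8·P2 via (77.84,46.75): [(67.7727, 47.1374) (85, 46.4744) (85, 95) (17.5142, 95)]  |A|=2033.0015
5. ⊥bis P8·P3 via (57.215,48.51): [(67.7727, 47.1374) (85, 46.4744) (85, 95) (17.5142, 95)]  |A|=2033.0015
6. ⊥bis P8·P4 via (49.075,46.275): [(67.7727, 47.1374) (85, 46.4744) (85, 95) (17.5142, 95)]  |A|=2033.0015
7. ⊥bis P8·P5 via (57.43,65.59): [(68.8598, 47.0956) (85, 46.4744) (85, 95) (39.2542, 95)]  |A|=1487.3184
8. ⊥bis P8·P6 via (62.095,80.835): [(59.9698, 61.4804) (68.8598, 47.0956) (85, 46.4744) (85, 95) (63.6504, 95)]  |A|=1078.4435
9. ⊥bis P8·P7 via (54.445,52.3): [(59.9698, 61.4804) (68.8598, 47.0956) (85, 46.4744) (85, 95) (63.6504, 95)]  |A|=1078.4435
10. ⊥bis P8·P9 via (44.805,53.965): [(59.9698, 61.4804) (68.8598, 47.0956) (85, 46.4744) (85, 95) (63.6504, 95)]  |A|=1078.4435
11. canonical 5-gon: [(59.9698, 61.4804) (68.8598, 47.0956) (85, 46.4744) (85, 95) (63.6504, 95)]
12. shoelace: 1078.4435

Area of P8's cell: 1078.4435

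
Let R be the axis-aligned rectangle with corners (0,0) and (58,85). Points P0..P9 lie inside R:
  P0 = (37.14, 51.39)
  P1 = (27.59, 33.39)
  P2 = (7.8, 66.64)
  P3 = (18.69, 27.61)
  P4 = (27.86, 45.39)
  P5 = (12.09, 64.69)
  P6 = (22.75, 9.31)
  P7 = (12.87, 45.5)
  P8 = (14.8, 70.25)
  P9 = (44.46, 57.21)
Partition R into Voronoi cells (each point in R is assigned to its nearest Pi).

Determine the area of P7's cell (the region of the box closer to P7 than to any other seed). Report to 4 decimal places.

1. box [0,58]×[0,85]: [(0, 0) (58, 0) (58, 85) (0, 85)]
2. ⊥bis P7·P0 via (25.005,48.445): [(0, 0) (36.7619, 0) (16.1336, 85) (0, 85)]  |A|=2248.0605
3. ⊥bis P7·P1 via (20.23,39.445): [(0, 14.8549) (25.6039, 45.9771) (16.1336, 85) (0, 85)]  |A|=1212.7838
4. ⊥bis P7·P2 via (10.335,56.07): [(0, 53.5914) (0, 14.8549) (25.6039, 45.9771) (22.4494, 58.9754)]  |A|=650.2958
5. ⊥bis P7·P3 via (15.78,36.555): [(0, 53.5914) (0, 31.4214) (18.6098, 37.4756) (25.6039, 45.9771) (22.4494, 58.9754)]  |A|=496.1464
6. ⊥bis P7·P4 via (20.365,45.445): [(20.4608, 58.4985) (0, 53.5914) (0, 31.4214) (18.6098, 37.4756) (20.3218, 39.5566)]  |A|=432.8893
7. ⊥bis P7·P5 via (12.48,55.095): [(20.4382, 55.4185) (5.0023, 54.7911) (0, 53.5914) (0, 31.4214) (18.6098, 37.4756) (20.3218, 39.5566)]  |A|=409.1251
8. ⊥bis P7·P6 via (17.81,27.405): [(20.4382, 55.4185) (5.0023, 54.7911) (0, 53.5914) (0, 31.4214) (18.6098, 37.4756) (20.3218, 39.5566)]  |A|=409.1251
9. ⊥bis P7·P8 via (13.835,57.875): [(20.4382, 55.4185) (5.0023, 54.7911) (0, 53.5914) (0, 31.4214) (18.6098, 37.4756) (20.3218, 39.5566)]  |A|=409.1251
10. ⊥bis P7·P9 via (28.665,51.355): [(20.4382, 55.4185) (5.0023, 54.7911) (0, 53.5914) (0, 31.4214) (18.6098, 37.4756) (20.3218, 39.5566)]  |A|=409.1251
11. canonical 6-gon: [(20.4382, 55.4185) (5.0023, 54.7911) (0, 53.5914) (0, 31.4214) (18.6098, 37.4756) (20.3218, 39.5566)]
12. shoelace: 409.1251

Area of P7's cell: 409.1251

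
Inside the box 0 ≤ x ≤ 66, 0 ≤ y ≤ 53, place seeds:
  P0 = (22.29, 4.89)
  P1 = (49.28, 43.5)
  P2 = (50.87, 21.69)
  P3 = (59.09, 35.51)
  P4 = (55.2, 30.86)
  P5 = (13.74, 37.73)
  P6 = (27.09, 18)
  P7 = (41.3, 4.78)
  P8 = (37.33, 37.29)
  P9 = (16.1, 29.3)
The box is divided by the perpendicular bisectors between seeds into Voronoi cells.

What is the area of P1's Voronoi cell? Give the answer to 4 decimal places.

1. box [0,66]×[0,53]: [(0, 0) (66, 0) (66, 53) (0, 53)]
2. ⊥bis P1·P0 via (35.785,24.195): [(0, 49.2102) (66, 3.0735) (66, 53) (0, 53)]  |A|=1772.6391
3. ⊥bis P1·P2 via (50.075,32.595): [(0, 49.2102) (26.2529, 30.8583) (66, 33.756) (66, 53) (0, 53)]  |A|=1162.8691
4. ⊥bis P1·P3 via (54.185,39.505): [(0, 49.2102) (26.2529, 30.8583) (48.4612, 32.4773) (65.1763, 53) (0, 53)]  |A|=985.6582
5. ⊥bis P1·P4 via (52.24,37.18): [(0, 49.2102) (26.2529, 30.8583) (41.0448, 31.9367) (52.323, 37.2189) (65.1763, 53) (0, 53)]  |A|=969.1197
6. ⊥bis P1·P5 via (31.51,40.615): [(33.014, 31.3512) (41.0448, 31.9367) (52.323, 37.2189) (65.1763, 53) (29.4993, 53)]  |A|=518.7408
7. ⊥bis P1·P6 via (38.185,30.75): [(32.2769, 35.8912) (37.1478, 31.6526) (41.0448, 31.9367) (52.323, 37.2189) (65.1763, 53) (29.4993, 53)]  |A|=509.2461
8. ⊥bis P1·P7 via (45.29,24.14): [(32.2769, 35.8912) (37.1478, 31.6526) (41.0448, 31.9367) (52.323, 37.2189) (65.1763, 53) (29.4993, 53)]  |A|=509.2461
9. ⊥bis P1·P8 via (43.305,40.395): [(46.3977, 34.4437) (52.323, 37.2189) (65.1763, 53) (36.7546, 53)]  |A|=292.6199
10. ⊥bis P1·P9 via (32.69,36.4): [(46.3977, 34.4437) (52.323, 37.2189) (65.1763, 53) (36.7546, 53)]  |A|=292.6199
11. canonical 4-gon: [(46.3977, 34.4437) (52.323, 37.2189) (65.1763, 53) (36.7546, 53)]
12. shoelace: 292.6199

Area of P1's cell: 292.6199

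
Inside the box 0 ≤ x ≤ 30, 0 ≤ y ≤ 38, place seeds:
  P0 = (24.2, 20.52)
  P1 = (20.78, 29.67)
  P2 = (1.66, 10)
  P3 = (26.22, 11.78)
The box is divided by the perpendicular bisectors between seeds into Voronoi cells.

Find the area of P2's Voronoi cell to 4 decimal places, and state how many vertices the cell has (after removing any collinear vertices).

1. box [0,30]×[0,38]: [(0, 0) (30, 0) (30, 38) (0, 38)]
2. ⊥bis P2·P0 via (12.93,15.26): [(0, 0) (20.0522, 0) (2.3167, 38) (0, 38)]  |A|=425.0089
3. ⊥bis P2·P1 via (11.22,19.835): [(0, 30.7413) (0, 0) (20.0522, 0) (10.4416, 20.5917)]  |A|=366.9481
4. ⊥bis P2·P3 via (13.94,10.89): [(0, 30.7413) (0, 0) (14.7293, 0) (13.7507, 13.5015) (10.4416, 20.5917)]  |A|=331.0139
5. canonical 5-gon: [(0, 30.7413) (0, 0) (14.7293, 0) (13.7507, 13.5015) (10.4416, 20.5917)]
6. shoelace: 331.0139

Area of P2's cell: 331.0139 (5 vertices)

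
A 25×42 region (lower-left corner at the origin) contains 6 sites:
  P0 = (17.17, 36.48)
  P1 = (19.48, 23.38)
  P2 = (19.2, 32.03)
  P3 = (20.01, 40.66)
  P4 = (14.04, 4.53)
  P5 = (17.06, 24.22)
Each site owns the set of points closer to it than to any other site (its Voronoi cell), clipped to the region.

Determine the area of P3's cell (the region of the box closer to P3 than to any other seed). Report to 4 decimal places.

1. box [0,25]×[0,42]: [(0, 0) (25, 0) (25, 42) (0, 42)]
2. ⊥bis P3·P0 via (18.59,38.57): [(25, 34.2149) (25, 42) (13.5416, 42)]  |A|=44.6024
3. ⊥bis P3·P1 via (19.745,32.02): [(25, 34.2149) (25, 42) (13.5416, 42)]  |A|=44.6024
4. ⊥bis P3·P2 via (19.605,36.345): [(22.227, 36.0989) (25, 35.8386) (25, 42) (13.5416, 42)]  |A|=42.3511
5. ⊥bis P3·P4 via (17.025,22.595): [(22.227, 36.0989) (25, 35.8386) (25, 42) (13.5416, 42)]  |A|=42.3511
6. ⊥bis P3·P5 via (18.535,32.44): [(22.227, 36.0989) (25, 35.8386) (25, 42) (13.5416, 42)]  |A|=42.3511
7. canonical 4-gon: [(22.227, 36.0989) (25, 35.8386) (25, 42) (13.5416, 42)]
8. shoelace: 42.3511

Area of P3's cell: 42.3511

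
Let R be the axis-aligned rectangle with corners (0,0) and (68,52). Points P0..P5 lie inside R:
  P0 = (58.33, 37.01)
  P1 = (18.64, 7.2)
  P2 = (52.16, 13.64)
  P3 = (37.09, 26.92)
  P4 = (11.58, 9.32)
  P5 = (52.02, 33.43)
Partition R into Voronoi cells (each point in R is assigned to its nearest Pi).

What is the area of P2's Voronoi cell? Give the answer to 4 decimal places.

Area of P2's cell: 669.4108

1. box [0,68]×[0,52]: [(0, 0) (68, 0) (68, 52) (0, 52)]
2. ⊥bis P2·P0 via (55.245,25.325): [(0, 39.9104) (0, 0) (68, 0) (68, 21.9575)]  |A|=2103.51
3. ⊥bis P2·P1 via (35.4,10.42): [(31.323, 31.6407) (37.4019, 0) (68, 0) (68, 21.9575)]  |A|=886.7406
4. ⊥bis P2·P3 via (44.625,20.28): [(50.2361, 26.6474) (35.496, 9.9205) (37.4019, 0) (68, 0) (68, 21.9575)]  |A|=691.7602
5. ⊥bis P2·P4 via (31.87,11.48): [(50.2361, 26.6474) (35.496, 9.9205) (37.4019, 0) (68, 0) (68, 21.9575)]  |A|=691.7602
6. ⊥bis P2·P5 via (52.09,23.535): [(61.7657, 23.6034) (47.4645, 23.5023) (35.496, 9.9205) (37.4019, 0) (68, 0) (68, 21.9575)]  |A|=669.4108
7. canonical 6-gon: [(61.7657, 23.6034) (47.4645, 23.5023) (35.496, 9.9205) (37.4019, 0) (68, 0) (68, 21.9575)]
8. shoelace: 669.4108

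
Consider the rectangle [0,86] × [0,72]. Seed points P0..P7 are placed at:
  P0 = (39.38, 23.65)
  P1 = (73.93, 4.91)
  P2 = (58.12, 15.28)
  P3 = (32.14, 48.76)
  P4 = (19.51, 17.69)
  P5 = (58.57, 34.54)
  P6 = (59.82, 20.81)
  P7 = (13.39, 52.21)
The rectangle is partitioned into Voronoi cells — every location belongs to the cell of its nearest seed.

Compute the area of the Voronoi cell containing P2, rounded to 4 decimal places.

Area of P2's cell: 379.8618

1. box [0,86]×[0,72]: [(0, 0) (86, 0) (86, 72) (0, 72)]
2. ⊥bis P2·P0 via (48.75,19.465): [(40.0562, 0) (86, 0) (86, 72) (72.2141, 72)]  |A|=2150.2683
3. ⊥bis P2·P1 via (66.025,10.095): [(40.0562, 0) (59.4035, 0) (86, 40.5487) (86, 72) (72.2141, 72)]  |A|=1611.0427
4. ⊥bis P2·P3 via (45.13,32.02): [(59.252, 42.9785) (40.0562, 0) (59.4035, 0) (86, 40.5487) (86, 63.7345)]  |A|=1300.4571
5. ⊥bis P2·P4 via (38.815,16.485): [(59.252, 42.9785) (40.0562, 0) (59.4035, 0) (86, 40.5487) (86, 63.7345)]  |A|=1300.4571
6. ⊥bis P2·P5 via (58.345,24.91): [(51.2559, 25.0756) (40.0562, 0) (59.4035, 0) (75.4798, 24.5097)]  |A|=543.9822
7. ⊥bis P2·P6 via (58.97,18.045): [(49.4262, 20.9789) (40.0562, 0) (59.4035, 0) (69.1807, 14.9061)]  |A|=379.8618
8. ⊥bis P2·P7 via (35.755,33.745): [(49.4262, 20.9789) (40.0562, 0) (59.4035, 0) (69.1807, 14.9061)]  |A|=379.8618
9. canonical 4-gon: [(49.4262, 20.9789) (40.0562, 0) (59.4035, 0) (69.1807, 14.9061)]
10. shoelace: 379.8618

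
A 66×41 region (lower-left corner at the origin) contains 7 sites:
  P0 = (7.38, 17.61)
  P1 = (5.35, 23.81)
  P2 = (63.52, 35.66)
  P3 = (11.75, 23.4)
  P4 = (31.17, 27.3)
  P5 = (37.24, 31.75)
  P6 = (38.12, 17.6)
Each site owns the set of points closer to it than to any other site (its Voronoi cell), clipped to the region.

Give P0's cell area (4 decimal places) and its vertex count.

1. box [0,66]×[0,41]: [(0, 0) (66, 0) (66, 41) (0, 41)]
2. ⊥bis P0·P1 via (6.365,20.71): [(0, 18.626) (0, 0) (66, 0) (66, 40.2357)]  |A|=1942.4338
3. ⊥bis P0·P2 via (35.45,26.635): [(34.4034, 29.8903) (0, 18.626) (0, 0) (44.0136, 0)]  |A|=978.1883
4. ⊥bis P0·P3 via (9.565,20.505): [(8.4074, 21.3787) (0, 18.626) (0, 0) (36.733, 0)]  |A|=470.9495
5. ⊥bis P0·P4 via (19.275,22.455): [(24.7319, 9.0578) (8.4074, 21.3787) (0, 18.626) (0, 0) (28.4212, 0)]  |A|=433.3064
6. ⊥bis P0·P5 via (22.31,24.68): [(24.7319, 9.0578) (8.4074, 21.3787) (0, 18.626) (0, 0) (28.4212, 0)]  |A|=433.3064
7. ⊥bis P0·P6 via (22.75,17.605): [(22.7477, 10.5554) (8.4074, 21.3787) (0, 18.626) (0, 0) (22.7443, 0)]  |A|=397.1217
8. canonical 5-gon: [(22.7477, 10.5554) (8.4074, 21.3787) (0, 18.626) (0, 0) (22.7443, 0)]
9. shoelace: 397.1217

Area of P0's cell: 397.1217 (5 vertices)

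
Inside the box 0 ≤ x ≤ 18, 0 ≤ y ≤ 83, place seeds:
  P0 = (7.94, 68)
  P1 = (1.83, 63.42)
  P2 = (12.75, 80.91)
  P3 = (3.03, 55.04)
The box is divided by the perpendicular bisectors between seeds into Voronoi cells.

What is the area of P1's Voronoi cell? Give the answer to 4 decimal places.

1. box [0,18]×[0,83]: [(0, 0) (18, 0) (18, 83) (0, 83)]
2. ⊥bis P1·P0 via (4.885,65.71): [(0, 72.2269) (0, 0) (18, 0) (18, 48.2138)]  |A|=1083.9661
3. ⊥bis P1·P2 via (7.29,72.165): [(0, 72.2269) (0, 0) (18, 0) (18, 48.2138)]  |A|=1083.9661
4. ⊥bis P1·P3 via (2.43,59.23): [(9.0335, 60.1756) (0, 72.2269) (0, 58.882)]  |A|=60.2756
5. canonical 3-gon: [(9.0335, 60.1756) (0, 72.2269) (0, 58.882)]
6. shoelace: 60.2756

Area of P1's cell: 60.2756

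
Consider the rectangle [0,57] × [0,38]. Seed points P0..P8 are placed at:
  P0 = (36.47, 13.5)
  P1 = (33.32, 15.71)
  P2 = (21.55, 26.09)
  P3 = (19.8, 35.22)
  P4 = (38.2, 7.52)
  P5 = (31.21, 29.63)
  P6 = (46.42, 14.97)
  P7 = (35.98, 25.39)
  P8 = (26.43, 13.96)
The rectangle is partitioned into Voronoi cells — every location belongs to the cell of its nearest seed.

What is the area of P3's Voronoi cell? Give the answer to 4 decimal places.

Area of P3's cell: 233.4857

1. box [0,57]×[0,38]: [(0, 0) (57, 0) (57, 38) (0, 38)]
2. ⊥bis P3·P0 via (28.135,24.36): [(0, 2.7665) (45.9071, 38) (0, 38)]  |A|=808.7334
3. ⊥bis P3·P1 via (26.56,25.465): [(0, 7.0595) (44.6486, 38) (0, 38)]  |A|=690.7249
4. ⊥bis P3·P2 via (20.675,30.655): [(0, 26.6921) (39.1632, 34.1987) (44.6486, 38) (0, 38)]  |A|=306.2872
5. ⊥bis P3·P4 via (29,21.37): [(0, 26.6921) (39.1632, 34.1987) (44.6486, 38) (0, 38)]  |A|=306.2872
6. ⊥bis P3·P5 via (25.505,32.425): [(0, 26.6921) (25.0485, 31.4933) (28.2363, 38) (0, 38)]  |A|=233.4857
7. ⊥bis P3·P6 via (33.11,25.095): [(0, 26.6921) (25.0485, 31.4933) (28.2363, 38) (0, 38)]  |A|=233.4857
8. ⊥bis P3·P7 via (27.89,30.305): [(0, 26.6921) (25.0485, 31.4933) (28.2363, 38) (0, 38)]  |A|=233.4857
9. ⊥bis P3·P8 via (23.115,24.59): [(0, 26.6921) (25.0485, 31.4933) (28.2363, 38) (0, 38)]  |A|=233.4857
10. canonical 4-gon: [(0, 26.6921) (25.0485, 31.4933) (28.2363, 38) (0, 38)]
11. shoelace: 233.4857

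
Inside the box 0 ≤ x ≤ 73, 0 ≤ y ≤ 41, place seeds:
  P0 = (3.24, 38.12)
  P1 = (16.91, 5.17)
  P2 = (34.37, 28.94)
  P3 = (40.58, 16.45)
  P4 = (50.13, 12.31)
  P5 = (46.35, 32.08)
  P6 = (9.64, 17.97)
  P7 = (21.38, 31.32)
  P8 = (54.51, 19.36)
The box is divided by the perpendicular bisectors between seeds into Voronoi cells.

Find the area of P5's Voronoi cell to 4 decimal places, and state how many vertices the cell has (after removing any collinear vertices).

1. box [0,73]×[0,41]: [(0, 0) (73, 0) (73, 41) (0, 41)]
2. ⊥bis P5·P0 via (24.795,35.1): [(19.8773, 0) (73, 0) (73, 41) (25.6216, 41)]  |A|=2060.2729
3. ⊥bis P5·P1 via (31.63,18.625): [(23.7019, 27.2984) (48.6544, 0) (73, 0) (73, 41) (25.6216, 41)]  |A|=1667.4873
4. ⊥bis P5·P2 via (40.36,30.51): [(48.2371, 0.4565) (48.6544, 0) (73, 0) (73, 41) (37.6105, 41)]  |A|=1230.6022
5. ⊥bis P5·P3 via (43.465,24.265): [(41.8396, 24.8651) (73, 13.3618) (73, 41) (37.6105, 41)]  |A|=716.1128
6. ⊥bis P5·P4 via (48.24,22.195): [(41.8396, 24.8651) (48.7883, 22.2998) (73, 26.9291) (73, 41) (37.6105, 41)]  |A|=551.8694
7. ⊥bis P5·P6 via (27.995,25.025): [(41.8396, 24.8651) (48.7883, 22.2998) (73, 26.9291) (73, 41) (37.6105, 41)]  |A|=551.8694
8. ⊥bis P5·P7 via (33.865,31.7): [(41.8396, 24.8651) (48.7883, 22.2998) (73, 26.9291) (73, 41) (37.6105, 41)]  |A|=551.8694
9. ⊥bis P5·P8 via (50.43,25.72): [(41.8396, 24.8651) (46.4463, 23.1644) (73, 40.1989) (73, 41) (37.6105, 41)]  |A|=359.8011
10. canonical 5-gon: [(41.8396, 24.8651) (46.4463, 23.1644) (73, 40.1989) (73, 41) (37.6105, 41)]
11. shoelace: 359.8011

Area of P5's cell: 359.8011 (5 vertices)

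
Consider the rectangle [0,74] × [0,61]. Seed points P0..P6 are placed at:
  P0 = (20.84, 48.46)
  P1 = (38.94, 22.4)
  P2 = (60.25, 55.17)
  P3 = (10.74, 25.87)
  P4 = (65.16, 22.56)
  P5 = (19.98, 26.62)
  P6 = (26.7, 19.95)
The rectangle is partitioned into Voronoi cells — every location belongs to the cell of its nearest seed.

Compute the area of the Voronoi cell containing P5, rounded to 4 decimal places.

Area of P5's cell: 228.1534

1. box [0,74]×[0,61]: [(0, 0) (74, 0) (74, 61) (0, 61)]
2. ⊥bis P5·P0 via (20.41,37.54): [(0, 38.3437) (0, 0) (74, 0) (74, 35.4298)]  |A|=2729.6181
3. ⊥bis P5·P1 via (29.46,24.51): [(32.2563, 37.0735) (0, 38.3437) (0, 0) (24.0047, 0)]  |A|=1063.3827
4. ⊥bis P5·P2 via (40.115,40.895): [(32.2563, 37.0735) (0, 38.3437) (0, 0) (24.0047, 0)]  |A|=1063.3827
5. ⊥bis P5·P3 via (15.36,26.245): [(32.2563, 37.0735) (14.4241, 37.7757) (17.4903, 0) (24.0047, 0)]  |A|=456.493
6. ⊥bis P5·P4 via (42.57,24.59): [(32.2563, 37.0735) (14.4241, 37.7757) (17.4903, 0) (24.0047, 0)]  |A|=456.493
7. ⊥bis P5·P6 via (23.34,23.285): [(30.8776, 30.8791) (32.2563, 37.0735) (14.4241, 37.7757) (16.1853, 16.0767)]  |A|=228.1534
8. canonical 4-gon: [(30.8776, 30.8791) (32.2563, 37.0735) (14.4241, 37.7757) (16.1853, 16.0767)]
9. shoelace: 228.1534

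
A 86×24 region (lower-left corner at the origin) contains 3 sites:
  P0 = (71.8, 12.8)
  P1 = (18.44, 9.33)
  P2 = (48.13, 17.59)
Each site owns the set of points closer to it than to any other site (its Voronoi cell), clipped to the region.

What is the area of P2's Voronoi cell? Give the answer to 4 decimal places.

Area of P2's cell: 615.0542

1. box [0,86]×[0,24]: [(0, 0) (86, 0) (86, 24) (0, 24)]
2. ⊥bis P2·P0 via (59.965,15.195): [(0, 0) (56.8901, 0) (61.7468, 24) (0, 24)]  |A|=1423.6426
3. ⊥bis P2·P1 via (33.285,13.46): [(37.0297, 0) (56.8901, 0) (61.7468, 24) (30.3527, 24)]  |A|=615.0542
4. canonical 4-gon: [(37.0297, 0) (56.8901, 0) (61.7468, 24) (30.3527, 24)]
5. shoelace: 615.0542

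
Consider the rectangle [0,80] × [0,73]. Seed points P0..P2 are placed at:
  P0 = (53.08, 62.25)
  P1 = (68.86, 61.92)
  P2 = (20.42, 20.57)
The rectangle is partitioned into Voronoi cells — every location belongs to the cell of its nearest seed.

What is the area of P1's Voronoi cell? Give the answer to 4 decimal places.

Area of P1's cell: 1195.5050

1. box [0,80]×[0,73]: [(0, 0) (80, 0) (80, 73) (0, 73)]
2. ⊥bis P1·P0 via (60.97,62.085): [(59.6716, 0) (80, 0) (80, 73) (61.1983, 73)]  |A|=1428.2485
3. ⊥bis P1·P2 via (44.64,41.245): [(60.1541, 23.0708) (79.8481, 0) (80, 0) (80, 73) (61.1983, 73)]  |A|=1195.505
4. canonical 5-gon: [(60.1541, 23.0708) (79.8481, 0) (80, 0) (80, 73) (61.1983, 73)]
5. shoelace: 1195.505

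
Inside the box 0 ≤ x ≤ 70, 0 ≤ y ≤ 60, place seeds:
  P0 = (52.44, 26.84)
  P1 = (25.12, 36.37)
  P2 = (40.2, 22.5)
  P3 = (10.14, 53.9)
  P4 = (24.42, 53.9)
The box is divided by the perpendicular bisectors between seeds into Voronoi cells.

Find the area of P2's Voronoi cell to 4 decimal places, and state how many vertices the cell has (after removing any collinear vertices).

1. box [0,70]×[0,60]: [(0, 0) (70, 0) (70, 60) (0, 60)]
2. ⊥bis P2·P0 via (46.32,24.67): [(0, 0) (55.0674, 0) (33.7929, 60) (0, 60)]  |A|=2665.8069
3. ⊥bis P2·P1 via (32.66,29.435): [(5.5868, 0) (55.0674, 0) (41.2998, 38.8285)]  |A|=960.627
4. ⊥bis P2·P3 via (25.17,38.2): [(5.5868, 0) (55.0674, 0) (41.2998, 38.8285)]  |A|=960.627
5. ⊥bis P2·P4 via (32.31,38.2): [(5.5868, 0) (55.0674, 0) (41.2998, 38.8285)]  |A|=960.627
6. canonical 3-gon: [(5.5868, 0) (55.0674, 0) (41.2998, 38.8285)]
7. shoelace: 960.627

Area of P2's cell: 960.6270 (3 vertices)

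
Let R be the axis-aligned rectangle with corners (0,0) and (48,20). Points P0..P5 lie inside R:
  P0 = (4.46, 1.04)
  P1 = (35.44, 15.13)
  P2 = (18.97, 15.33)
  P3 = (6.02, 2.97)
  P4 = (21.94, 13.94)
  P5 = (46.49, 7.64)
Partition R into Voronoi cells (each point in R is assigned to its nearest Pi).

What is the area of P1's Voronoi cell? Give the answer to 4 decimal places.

1. box [0,48]×[0,20]: [(0, 0) (48, 0) (48, 20) (0, 20)]
2. ⊥bis P1·P0 via (19.95,8.085): [(23.6271, 0) (48, 0) (48, 20) (14.5309, 20)]  |A|=578.4192
3. ⊥bis P1·P2 via (27.205,15.23): [(27.0201, 0) (48, 0) (48, 20) (27.2629, 20)]  |A|=417.1702
4. ⊥bis P1·P3 via (20.73,9.05): [(27.0201, 0) (48, 0) (48, 20) (27.2629, 20)]  |A|=417.1702
5. ⊥bis P1·P4 via (28.69,14.535): [(29.9712, 0) (48, 0) (48, 20) (28.2083, 20)]  |A|=378.205
6. ⊥bis P1·P5 via (40.965,11.385): [(29.9712, 0) (33.2479, 0) (46.8045, 20) (28.2083, 20)]  |A|=218.7291
7. canonical 4-gon: [(29.9712, 0) (33.2479, 0) (46.8045, 20) (28.2083, 20)]
8. shoelace: 218.7291

Area of P1's cell: 218.7291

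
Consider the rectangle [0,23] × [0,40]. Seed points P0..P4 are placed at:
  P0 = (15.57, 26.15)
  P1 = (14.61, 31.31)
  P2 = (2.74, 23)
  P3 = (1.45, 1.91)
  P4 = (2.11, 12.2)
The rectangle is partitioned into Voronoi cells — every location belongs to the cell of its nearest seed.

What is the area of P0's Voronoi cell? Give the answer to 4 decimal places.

Area of P0's cell: 227.3672

1. box [0,23]×[0,40]: [(0, 0) (23, 0) (23, 40) (0, 40)]
2. ⊥bis P0·P1 via (15.09,28.73): [(0, 25.9226) (0, 0) (23, 0) (23, 30.2016)]  |A|=645.4281
3. ⊥bis P0·P2 via (9.155,24.575): [(8.4387, 27.4925) (15.1886, 0) (23, 0) (23, 30.2016)]  |A|=327.2651
4. ⊥bis P0·P3 via (8.51,14.03): [(8.4387, 27.4925) (12.2837, 11.8318) (23, 5.5895) (23, 30.2016)]  |A|=251.1046
5. ⊥bis P0·P4 via (8.84,19.175): [(8.4387, 27.4925) (10.9902, 17.1004) (22.7984, 5.7069) (23, 5.5895) (23, 30.2016)]  |A|=227.3672
6. canonical 5-gon: [(8.4387, 27.4925) (10.9902, 17.1004) (22.7984, 5.7069) (23, 5.5895) (23, 30.2016)]
7. shoelace: 227.3672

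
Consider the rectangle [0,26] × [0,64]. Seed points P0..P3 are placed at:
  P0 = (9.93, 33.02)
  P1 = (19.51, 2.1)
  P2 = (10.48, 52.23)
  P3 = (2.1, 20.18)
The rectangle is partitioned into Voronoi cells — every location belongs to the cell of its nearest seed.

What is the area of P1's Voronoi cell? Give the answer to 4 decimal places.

1. box [0,26]×[0,64]: [(0, 0) (26, 0) (26, 64) (0, 64)]
2. ⊥bis P1·P0 via (14.72,17.56): [(0, 12.9993) (0, 0) (26, 0) (26, 21.0549)]  |A|=442.7043
3. ⊥bis P1·P2 via (14.995,27.165): [(0, 12.9993) (0, 0) (26, 0) (26, 21.0549)]  |A|=442.7043
4. ⊥bis P1·P3 via (10.805,11.14): [(18.7776, 18.8172) (0, 0.7354) (0, 0) (26, 0) (26, 21.0549)]  |A|=327.5611
5. canonical 5-gon: [(18.7776, 18.8172) (0, 0.7354) (0, 0) (26, 0) (26, 21.0549)]
6. shoelace: 327.5611

Area of P1's cell: 327.5611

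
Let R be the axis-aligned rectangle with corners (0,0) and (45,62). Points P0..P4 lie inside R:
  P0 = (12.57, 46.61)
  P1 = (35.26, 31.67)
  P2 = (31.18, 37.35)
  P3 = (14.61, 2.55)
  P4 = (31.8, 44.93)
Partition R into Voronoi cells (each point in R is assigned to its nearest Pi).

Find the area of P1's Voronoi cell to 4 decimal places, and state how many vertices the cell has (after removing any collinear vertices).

1. box [0,45]×[0,62]: [(0, 0) (45, 0) (45, 62) (0, 62)]
2. ⊥bis P1·P0 via (23.915,39.14): [(0, 2.8193) (0, 0) (45, 0) (45, 62) (38.9669, 62)]  |A|=1636.9546
3. ⊥bis P1·P2 via (33.22,34.51): [(9.7803, 17.673) (0, 2.8193) (0, 0) (45, 0) (45, 42.9717)]  |A|=1168.1551
4. ⊥bis P1·P3 via (24.935,17.11): [(16.9145, 22.7976) (45, 2.8812) (45, 42.9717)]  |A|=562.9803
5. ⊥bis P1·P4 via (33.53,38.3): [(41.3296, 40.3352) (16.9145, 22.7976) (45, 2.8812) (45, 41.2929)]  |A|=559.8994
6. canonical 4-gon: [(41.3296, 40.3352) (16.9145, 22.7976) (45, 2.8812) (45, 41.2929)]
7. shoelace: 559.8994

Area of P1's cell: 559.8994 (4 vertices)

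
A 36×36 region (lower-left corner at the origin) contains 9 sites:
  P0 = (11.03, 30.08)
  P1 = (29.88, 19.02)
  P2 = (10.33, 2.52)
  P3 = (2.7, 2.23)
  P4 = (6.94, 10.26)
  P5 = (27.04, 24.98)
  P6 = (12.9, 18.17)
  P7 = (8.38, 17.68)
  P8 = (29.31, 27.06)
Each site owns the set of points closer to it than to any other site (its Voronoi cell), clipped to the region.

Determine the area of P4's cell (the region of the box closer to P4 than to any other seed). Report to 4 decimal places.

1. box [0,36]×[0,36]: [(0, 0) (36, 0) (36, 36) (0, 36)]
2. ⊥bis P4·P0 via (8.985,20.17): [(0, 22.0241) (0, 0) (36, 0) (36, 14.5953)]  |A|=659.1488
3. ⊥bis P4·P1 via (18.41,14.64): [(16.9239, 18.5318) (0, 22.0241) (0, 0) (24.0005, 0)]  |A|=408.7525
4. ⊥bis P4·P2 via (8.635,6.39): [(19.7084, 11.24) (16.9239, 18.5318) (0, 22.0241) (0, 2.608)]  |A|=248.1704
5. ⊥bis P4·P3 via (4.82,6.245): [(6.3996, 5.4109) (19.7084, 11.24) (16.9239, 18.5318) (0, 22.0241) (0, 8.7901)]  |A|=228.389
6. ⊥bis P4·P5 via (16.99,17.62): [(6.3996, 5.4109) (19.7084, 11.24) (17.5793, 16.8153) (16.2152, 18.678) (0, 22.0241) (0, 8.7901)]  |A|=227.8287
7. ⊥bis P4·P6 via (9.92,14.215): [(6.3996, 5.4109) (16.0152, 9.6224) (0, 21.6895) (0, 8.7901)]  |A|=133.0155
8. ⊥bis P4·P7 via (7.66,13.97): [(6.3996, 5.4109) (16.0152, 9.6224) (11.142, 13.2942) (0, 15.4566) (0, 8.7901)]  |A|=98.2919
9. ⊥bis P4·P8 via (18.125,18.66): [(6.3996, 5.4109) (16.0152, 9.6224) (11.142, 13.2942) (0, 15.4566) (0, 8.7901)]  |A|=98.2919
10. canonical 5-gon: [(6.3996, 5.4109) (16.0152, 9.6224) (11.142, 13.2942) (0, 15.4566) (0, 8.7901)]
11. shoelace: 98.2919

Area of P4's cell: 98.2919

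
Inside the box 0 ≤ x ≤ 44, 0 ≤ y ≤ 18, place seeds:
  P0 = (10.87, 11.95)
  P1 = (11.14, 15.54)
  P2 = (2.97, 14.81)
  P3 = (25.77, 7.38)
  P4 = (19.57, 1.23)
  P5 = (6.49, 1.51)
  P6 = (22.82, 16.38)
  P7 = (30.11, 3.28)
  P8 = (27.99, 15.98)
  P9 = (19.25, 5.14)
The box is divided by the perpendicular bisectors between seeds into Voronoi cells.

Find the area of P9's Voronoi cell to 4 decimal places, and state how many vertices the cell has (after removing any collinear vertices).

Area of P9's cell: 65.2438 (5 vertices)

1. box [0,44]×[0,18]: [(0, 0) (44, 0) (44, 18) (0, 18)]
2. ⊥bis P9·P0 via (15.06,8.545): [(8.1159, 0) (44, 0) (44, 18) (22.7436, 18)]  |A|=514.2644
3. ⊥bis P9·P1 via (15.195,10.34): [(18.8088, 13.1581) (8.1159, 0) (44, 0) (44, 18) (25.0179, 18)]  |A|=508.7583
4. ⊥bis P9·P2 via (11.11,9.975): [(18.8088, 13.1581) (8.1159, 0) (44, 0) (44, 18) (25.0179, 18)]  |A|=508.7583
5. ⊥bis P9·P3 via (22.51,6.26): [(19.8588, 13.9769) (18.8088, 13.1581) (8.1159, 0) (24.6607, 0)]  |A|=118.1523
6. ⊥bis P9·P4 via (19.41,3.185): [(23.4528, 3.5159) (19.8588, 13.9769) (18.8088, 13.1581) (10.0839, 2.4217)]  |A|=73.9564
7. ⊥bis P9·P5 via (12.87,3.325): [(13.0577, 2.6651) (23.4528, 3.5159) (19.8588, 13.9769) (18.8088, 13.1581) (12.3379, 5.1954)]  |A|=70.1066
8. ⊥bis P9·P6 via (21.035,10.76): [(13.0577, 2.6651) (23.4528, 3.5159) (20.9553, 10.7853) (17.7165, 11.814) (12.3379, 5.1954)]  |A|=65.2438
9. ⊥bis P9·P7 via (24.68,4.21): [(13.0577, 2.6651) (23.4528, 3.5159) (20.9553, 10.7853) (17.7165, 11.814) (12.3379, 5.1954)]  |A|=65.2438
10. ⊥bis P9·P8 via (23.62,10.56): [(13.0577, 2.6651) (23.4528, 3.5159) (20.9553, 10.7853) (17.7165, 11.814) (12.3379, 5.1954)]  |A|=65.2438
11. canonical 5-gon: [(13.0577, 2.6651) (23.4528, 3.5159) (20.9553, 10.7853) (17.7165, 11.814) (12.3379, 5.1954)]
12. shoelace: 65.2438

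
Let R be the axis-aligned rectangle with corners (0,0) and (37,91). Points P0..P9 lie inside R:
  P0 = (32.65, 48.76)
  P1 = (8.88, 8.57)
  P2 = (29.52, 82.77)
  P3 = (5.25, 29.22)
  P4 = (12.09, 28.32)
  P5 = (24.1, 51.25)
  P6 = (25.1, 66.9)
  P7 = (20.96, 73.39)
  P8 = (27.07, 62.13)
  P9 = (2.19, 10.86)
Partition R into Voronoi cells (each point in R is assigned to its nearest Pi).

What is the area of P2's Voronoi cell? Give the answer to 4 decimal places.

Area of P2's cell: 288.4227

1. box [0,37]×[0,91]: [(0, 0) (37, 0) (37, 91) (0, 91)]
2. ⊥bis P2·P0 via (31.085,65.765): [(0, 62.9042) (37, 66.3094) (37, 91) (0, 91)]  |A|=976.5491
3. ⊥bis P2·P1 via (19.2,45.67): [(0, 62.9042) (37, 66.3094) (37, 91) (0, 91)]  |A|=976.5491
4. ⊥bis P2·P3 via (17.385,55.995): [(0, 63.8743) (1.7791, 63.0679) (37, 66.3094) (37, 91) (0, 91)]  |A|=975.6862
5. ⊥bis P2·P4 via (20.805,55.545): [(0, 63.8743) (1.7791, 63.0679) (37, 66.3094) (37, 91) (0, 91)]  |A|=975.6862
6. ⊥bis P2·P5 via (26.81,67.01): [(0, 71.6201) (33.0165, 65.9428) (37, 66.3094) (37, 91) (0, 91)]  |A|=832.6647
7. ⊥bis P2·P6 via (27.31,74.835): [(0, 82.4412) (37, 72.1362) (37, 91) (0, 91)]  |A|=507.3181
8. ⊥bis P2·P7 via (25.24,78.08): [(29.4485, 74.2394) (37, 72.1362) (37, 91) (11.0823, 91)]  |A|=288.4227
9. ⊥bis P2·P8 via (28.295,72.45): [(29.4485, 74.2394) (37, 72.1362) (37, 91) (11.0823, 91)]  |A|=288.4227
10. ⊥bis P2·P9 via (15.855,46.815): [(29.4485, 74.2394) (37, 72.1362) (37, 91) (11.0823, 91)]  |A|=288.4227
11. canonical 4-gon: [(29.4485, 74.2394) (37, 72.1362) (37, 91) (11.0823, 91)]
12. shoelace: 288.4227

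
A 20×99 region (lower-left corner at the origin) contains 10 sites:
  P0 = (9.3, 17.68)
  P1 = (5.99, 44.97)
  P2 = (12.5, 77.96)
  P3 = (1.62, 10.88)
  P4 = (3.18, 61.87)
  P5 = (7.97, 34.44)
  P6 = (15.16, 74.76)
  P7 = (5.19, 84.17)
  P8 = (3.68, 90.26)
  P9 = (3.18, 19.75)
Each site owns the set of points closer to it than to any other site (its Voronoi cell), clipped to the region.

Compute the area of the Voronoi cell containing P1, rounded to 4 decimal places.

Area of P1's cell: 280.9500

1. box [0,20]×[0,99]: [(0, 0) (20, 0) (20, 99) (0, 99)]
2. ⊥bis P1·P0 via (7.645,31.325): [(0, 30.3977) (20, 32.8235) (20, 99) (0, 99)]  |A|=1347.7872
3. ⊥bis P1·P2 via (9.245,61.465): [(0, 63.2893) (0, 30.3977) (20, 32.8235) (20, 59.3427)]  |A|=594.1075
4. ⊥bis P1·P3 via (3.805,27.925): [(0, 63.2893) (0, 30.3977) (20, 32.8235) (20, 59.3427)]  |A|=594.1075
5. ⊥bis P1·P4 via (4.585,53.42): [(0, 52.6576) (0, 30.3977) (20, 32.8235) (20, 55.9831)]  |A|=454.1945
6. ⊥bis P1·P5 via (6.98,39.705): [(0, 52.6576) (0, 38.3925) (20, 42.1532) (20, 55.9831)]  |A|=280.95
7. ⊥bis P1·P6 via (10.575,59.865): [(0, 52.6576) (0, 38.3925) (20, 42.1532) (20, 55.9831)]  |A|=280.95
8. ⊥bis P1·P7 via (5.59,64.57): [(0, 52.6576) (0, 38.3925) (20, 42.1532) (20, 55.9831)]  |A|=280.95
9. ⊥bis P1·P8 via (4.835,67.615): [(0, 52.6576) (0, 38.3925) (20, 42.1532) (20, 55.9831)]  |A|=280.95
10. ⊥bis P1·P9 via (4.585,32.36): [(0, 52.6576) (0, 38.3925) (20, 42.1532) (20, 55.9831)]  |A|=280.95
11. canonical 4-gon: [(0, 52.6576) (0, 38.3925) (20, 42.1532) (20, 55.9831)]
12. shoelace: 280.95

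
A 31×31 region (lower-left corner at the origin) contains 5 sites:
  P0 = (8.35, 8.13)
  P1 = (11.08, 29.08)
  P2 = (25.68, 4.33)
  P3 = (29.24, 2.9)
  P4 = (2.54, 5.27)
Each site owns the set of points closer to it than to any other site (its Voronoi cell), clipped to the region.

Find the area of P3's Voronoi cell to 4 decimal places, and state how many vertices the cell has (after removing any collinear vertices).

1. box [0,31]×[0,31]: [(0, 0) (31, 0) (31, 31) (0, 31)]
2. ⊥bis P3·P0 via (18.795,5.515): [(17.4143, 0) (31, 0) (31, 31) (25.1754, 31)]  |A|=300.8601
3. ⊥bis P3·P1 via (20.16,15.99): [(21.6818, 17.0456) (17.4143, 0) (31, 0) (31, 23.5093)]  |A|=225.3206
4. ⊥bis P3·P2 via (27.46,3.615): [(26.0079, 0) (31, 0) (31, 12.4279)]  |A|=31.0205
5. ⊥bis P3·P4 via (15.89,4.085): [(26.0079, 0) (31, 0) (31, 12.4279)]  |A|=31.0205
6. canonical 3-gon: [(26.0079, 0) (31, 0) (31, 12.4279)]
7. shoelace: 31.0205

Area of P3's cell: 31.0205 (3 vertices)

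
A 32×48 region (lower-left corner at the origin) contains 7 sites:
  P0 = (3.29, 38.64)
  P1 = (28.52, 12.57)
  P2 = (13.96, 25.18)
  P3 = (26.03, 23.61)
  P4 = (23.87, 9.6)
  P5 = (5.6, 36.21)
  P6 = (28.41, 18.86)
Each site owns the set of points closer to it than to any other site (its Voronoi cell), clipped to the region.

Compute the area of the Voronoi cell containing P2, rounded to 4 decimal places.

1. box [0,32]×[0,48]: [(0, 0) (32, 0) (32, 48) (0, 48)]
2. ⊥bis P2·P0 via (8.625,31.91): [(0, 25.0728) (0, 0) (32, 0) (32, 48) (28.9222, 48)]  |A|=1204.4471
3. ⊥bis P2·P1 via (21.24,18.875): [(0, 25.0728) (0, 0) (4.8929, 0) (32, 31.2989) (32, 48) (28.9222, 48)]  |A|=780.2357
4. ⊥bis P2·P3 via (19.995,24.395): [(22.3921, 42.8234) (0, 25.0728) (0, 0) (4.8929, 0) (18.9301, 16.2079)]  |A|=544.2289
5. ⊥bis P2·P4 via (18.915,17.39): [(19.0991, 17.5071) (22.3921, 42.8234) (0, 25.0728) (0, 5.3587)]  |A|=442.4765
6. ⊥bis P2·P5 via (9.78,30.695): [(19.0991, 17.5071) (22.0213, 39.9731) (0, 23.2824) (0, 5.3587)]  |A|=394.1415
7. ⊥bis P2·P6 via (21.185,22.02): [(19.0991, 17.5071) (22.0213, 39.9731) (0, 23.2824) (0, 5.3587)]  |A|=394.1415
8. canonical 4-gon: [(19.0991, 17.5071) (22.0213, 39.9731) (0, 23.2824) (0, 5.3587)]
9. shoelace: 394.1415

Area of P2's cell: 394.1415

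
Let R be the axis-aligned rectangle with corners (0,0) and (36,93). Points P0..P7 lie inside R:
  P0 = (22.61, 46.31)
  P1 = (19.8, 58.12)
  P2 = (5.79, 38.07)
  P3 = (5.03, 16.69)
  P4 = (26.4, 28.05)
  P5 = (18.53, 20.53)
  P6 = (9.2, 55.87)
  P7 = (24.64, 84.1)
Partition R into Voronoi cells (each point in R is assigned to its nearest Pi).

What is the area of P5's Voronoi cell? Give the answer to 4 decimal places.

1. box [0,36]×[0,93]: [(0, 0) (36, 0) (36, 93) (0, 93)]
2. ⊥bis P5·P0 via (20.57,33.42): [(0, 36.6755) (0, 0) (36, 0) (36, 30.978)]  |A|=1217.7624
3. ⊥bis P5·P1 via (19.165,39.325): [(0, 36.6755) (0, 0) (36, 0) (36, 30.978)]  |A|=1217.7624
4. ⊥bis P5·P2 via (12.16,29.3): [(18.3221, 33.7758) (0, 20.4677) (0, 0) (36, 0) (36, 30.978)]  |A|=1069.2826
5. ⊥bis P5·P3 via (11.78,18.61): [(18.3221, 33.7758) (9.325, 27.2408) (17.0735, 0) (36, 0) (36, 30.978)]  |A|=741.3035
6. ⊥bis P5·P4 via (22.465,24.29): [(15.4172, 31.6658) (9.325, 27.2408) (17.0735, 0) (36, 0) (36, 10.125)]  |A|=503.9841
7. ⊥bis P5·P6 via (13.865,38.2): [(15.4172, 31.6658) (9.325, 27.2408) (17.0735, 0) (36, 0) (36, 10.125)]  |A|=503.9841
8. ⊥bis P5·P7 via (21.585,52.315): [(15.4172, 31.6658) (9.325, 27.2408) (17.0735, 0) (36, 0) (36, 10.125)]  |A|=503.9841
9. canonical 5-gon: [(15.4172, 31.6658) (9.325, 27.2408) (17.0735, 0) (36, 0) (36, 10.125)]
10. shoelace: 503.9841

Area of P5's cell: 503.9841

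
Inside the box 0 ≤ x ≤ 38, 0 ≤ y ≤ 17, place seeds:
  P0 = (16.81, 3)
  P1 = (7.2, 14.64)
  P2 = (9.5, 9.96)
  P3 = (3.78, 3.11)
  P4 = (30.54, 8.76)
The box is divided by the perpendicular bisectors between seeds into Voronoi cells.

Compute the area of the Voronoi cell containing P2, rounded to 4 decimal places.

1. box [0,38]×[0,17]: [(0, 0) (38, 0) (38, 17) (0, 17)]
2. ⊥bis P2·P0 via (13.155,6.48): [(0, 0) (6.9853, 0) (23.1713, 17) (0, 17)]  |A|=256.3308
3. ⊥bis P2·P1 via (8.35,12.3): [(0, 8.1964) (0, 0) (6.9853, 0) (23.1713, 17) (17.9135, 17)]  |A|=177.479
4. ⊥bis P2·P3 via (6.64,6.535): [(2.9275, 9.6351) (10.2986, 3.4799) (23.1713, 17) (17.9135, 17)]  |A|=108.8073
5. ⊥bis P2·P4 via (20.02,9.36): [(2.9275, 9.6351) (10.2986, 3.4799) (20.2827, 13.9661) (20.4557, 17) (17.9135, 17)]  |A|=104.688
6. canonical 5-gon: [(2.9275, 9.6351) (10.2986, 3.4799) (20.2827, 13.9661) (20.4557, 17) (17.9135, 17)]
7. shoelace: 104.688

Area of P2's cell: 104.6880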